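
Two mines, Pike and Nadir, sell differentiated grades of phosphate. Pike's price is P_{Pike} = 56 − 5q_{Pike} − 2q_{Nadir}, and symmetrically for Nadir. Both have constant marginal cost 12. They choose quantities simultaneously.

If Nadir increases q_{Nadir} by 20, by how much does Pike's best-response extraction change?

Mine Pike's profit: π = q_{Pike}(56 − 5q_{Pike} − 2q_{Nadir}) − 12q_{Pike}.
∂π/∂q_{Pike} = 44 − 10q_{Pike} − 2q_{Nadir} = 0 ⇒ q_{Pike} = 4.4 − 0.2q_{Nadir}.
The reaction-function slope is −0.2, so a 20-unit rise in q_{Nadir} moves q_{Pike} by −0.2 × 20 = −4. Pike's best response falls — the actions are strategic substitutes.

-4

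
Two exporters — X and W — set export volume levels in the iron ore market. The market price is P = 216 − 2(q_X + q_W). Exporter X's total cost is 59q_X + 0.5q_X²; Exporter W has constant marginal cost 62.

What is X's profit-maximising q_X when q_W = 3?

Exporter X's profit: π = q_X(216 − 2(q_X + q_W)) − 59q_X − 0.5q_X².
∂π/∂q_X = 157 − 5q_X − 2q_W = 0, so q_X = 31.4 − 0.4q_W.
At q_W = 3: q_X = 31.4 − 0.4·3 = 30.2.

30.2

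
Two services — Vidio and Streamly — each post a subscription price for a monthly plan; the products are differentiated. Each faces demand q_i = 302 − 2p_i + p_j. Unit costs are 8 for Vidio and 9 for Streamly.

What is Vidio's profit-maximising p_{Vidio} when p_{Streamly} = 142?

Vidio's profit: π = (p_{Vidio} − 8)(302 − 2p_{Vidio} + p_{Streamly}).
∂π/∂p_{Vidio} = 318 − 4p_{Vidio} + p_{Streamly} = 0 ⇒ p_{Vidio} = 79.5 + 0.25p_{Streamly}.
At p_{Streamly} = 142: p_{Vidio} = 79.5 + 0.25·142 = 115.

115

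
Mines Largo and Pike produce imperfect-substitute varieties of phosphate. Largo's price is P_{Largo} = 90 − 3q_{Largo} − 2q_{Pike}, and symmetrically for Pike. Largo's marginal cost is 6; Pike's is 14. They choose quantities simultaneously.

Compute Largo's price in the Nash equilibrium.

39

Mine Largo's profit: π = q_{Largo}(90 − 3q_{Largo} − 2q_{Pike}) − 6q_{Largo}.
∂π/∂q_{Largo} = 84 − 6q_{Largo} − 2q_{Pike} = 0 ⇒ q_{Largo} = 14 − (1/3)q_{Pike}.
Similarly q_{Pike} = 38/3 − (1/3)q_{Largo}.
Substituting the second reaction function into the first: q_{Largo} = 14 − (1/3)(38/3 − (1/3)q_{Largo}), which gives (8/9)q_{Largo} = 88/9 ⇒ q_{Largo} = 11.
Then q_{Pike} = 38/3 − (1/3)·11 = 9.
P_{Largo} = 90 − 3·11 − 2·9 = 39.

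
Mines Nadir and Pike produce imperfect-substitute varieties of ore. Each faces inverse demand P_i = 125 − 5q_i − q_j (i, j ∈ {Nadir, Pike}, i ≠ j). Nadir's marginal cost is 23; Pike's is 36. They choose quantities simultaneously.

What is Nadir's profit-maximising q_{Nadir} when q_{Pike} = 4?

9.8

Mine Nadir's profit: π = q_{Nadir}(125 − 5q_{Nadir} − q_{Pike}) − 23q_{Nadir}.
∂π/∂q_{Nadir} = 102 − 10q_{Nadir} − q_{Pike} = 0 ⇒ q_{Nadir} = 10.2 − 0.1q_{Pike}.
At q_{Pike} = 4: q_{Nadir} = 10.2 − 0.1·4 = 9.8.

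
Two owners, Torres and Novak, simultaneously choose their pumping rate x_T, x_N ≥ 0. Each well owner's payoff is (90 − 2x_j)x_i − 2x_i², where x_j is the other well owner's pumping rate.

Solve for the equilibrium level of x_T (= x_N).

Torres's payoff is (90 − 2x_N)x_T − 2x_T².
∂π/∂x_T = 90 − 2x_N − 4x_T = 0, so x_T = 22.5 − 0.5x_N.
By symmetry x_N = x_T; substituting into the reaction function, 1.5x_T = 22.5 and x_T = 15.

15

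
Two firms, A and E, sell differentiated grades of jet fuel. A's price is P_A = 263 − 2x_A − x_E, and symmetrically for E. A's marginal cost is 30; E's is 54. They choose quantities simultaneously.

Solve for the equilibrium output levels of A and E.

48.2, 40.2

Firm A's profit: π = x_A(263 − 2x_A − x_E) − 30x_A.
∂π/∂x_A = 233 − 4x_A − x_E = 0 ⇒ x_A = 58.25 − 0.25x_E.
Similarly x_E = 52.25 − 0.25x_A.
Substituting the second reaction function into the first: x_A = 58.25 − 0.25(52.25 − 0.25x_A), which gives 0.9375x_A = 45.1875 ⇒ x_A = 48.2.
Then x_E = 52.25 − 0.25·48.2 = 40.2.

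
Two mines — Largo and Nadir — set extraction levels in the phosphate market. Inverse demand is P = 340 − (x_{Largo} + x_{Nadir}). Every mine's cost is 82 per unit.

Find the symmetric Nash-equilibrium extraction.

86

Mine Largo's profit: π = x_{Largo}(340 − (x_{Largo} + x_{Nadir})) − 82x_{Largo}.
∂π/∂x_{Largo} = 258 − 2x_{Largo} − x_{Nadir} = 0, so x_{Largo} = 129 − 0.5x_{Nadir}.
The game is symmetric, so in equilibrium x_{Nadir} = x_{Largo}: the reaction function gives 1.5x_{Largo} = 129, hence x_{Largo} = 86.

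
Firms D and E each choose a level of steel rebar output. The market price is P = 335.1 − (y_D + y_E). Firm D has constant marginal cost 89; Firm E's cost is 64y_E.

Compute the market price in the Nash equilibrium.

Firm D's profit: π = y_D(335.1 − (y_D + y_E)) − 89y_D.
∂π/∂y_D = 246.1 − 2y_D − y_E = 0, so y_D = 123.05 − 0.5y_E.
By the same steps for E: y_E = 135.55 − 0.5y_D.
Solving the two reaction functions simultaneously: (1 − (−0.5)(−0.5))y_D = 123.05 − 0.5·135.55, so 0.75y_D = 55.275 and y_D = 73.7.
Then y_E = 135.55 − 0.5·73.7 = 98.7.
Equilibrium price: P = 335.1 − 172.4 = 162.7.

162.7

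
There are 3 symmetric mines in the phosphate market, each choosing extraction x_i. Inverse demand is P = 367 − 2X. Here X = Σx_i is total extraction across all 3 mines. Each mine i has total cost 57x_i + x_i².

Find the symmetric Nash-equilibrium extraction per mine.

A representative mine's profit is π_i = x_i(367 − 2X) − 57x_i − x_i², with X = x_i + Σ_{j≠i} x_j.
First-order condition: 310 − 6x_i − 2Σ_{j≠i} x_j = 0.
Imposing symmetry (x_j = x for all j) turns Σ_{j≠i} x_j into 2x, so 310 = 10x and x = 31.

31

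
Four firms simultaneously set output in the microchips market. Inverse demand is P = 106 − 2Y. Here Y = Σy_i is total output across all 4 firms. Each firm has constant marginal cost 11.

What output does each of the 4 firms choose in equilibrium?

9.5

A representative firm's profit is π_i = y_i(106 − 2Y) − 11y_i, with Y = y_i + Σ_{j≠i} y_j.
First-order condition: 95 − 4y_i − 2Σ_{j≠i} y_j = 0.
In a symmetric equilibrium every firm chooses the same y, so Σ_{j≠i} y_j = 3y. The condition becomes 95 − 10y = 0, giving y = 95/10 = 9.5.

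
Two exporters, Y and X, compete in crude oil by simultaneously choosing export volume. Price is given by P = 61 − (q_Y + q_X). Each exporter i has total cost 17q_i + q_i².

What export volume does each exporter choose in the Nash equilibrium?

Exporter Y's profit: π = q_Y(61 − (q_Y + q_X)) − 17q_Y − q_Y².
∂π/∂q_Y = 44 − 4q_Y − q_X = 0, so q_Y = 11 − 0.25q_X.
By symmetry q_X = q_Y; substituting into the reaction function, 1.25q_Y = 11 and q_Y = 8.8.

8.8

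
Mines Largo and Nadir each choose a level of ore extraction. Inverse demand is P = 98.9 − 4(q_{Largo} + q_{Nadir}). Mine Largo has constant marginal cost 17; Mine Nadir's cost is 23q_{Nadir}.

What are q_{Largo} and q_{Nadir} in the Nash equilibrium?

Mine Largo's profit: π = q_{Largo}(98.9 − 4(q_{Largo} + q_{Nadir})) − 17q_{Largo}.
∂π/∂q_{Largo} = 81.9 − 8q_{Largo} − 4q_{Nadir} = 0, so q_{Largo} = 10.2375 − 0.5q_{Nadir}.
By the same steps for Nadir: q_{Nadir} = 9.4875 − 0.5q_{Largo}.
Substituting the second reaction function into the first: q_{Largo} = 10.2375 − 0.5(9.4875 − 0.5q_{Largo}), which gives 0.75q_{Largo} = 879/160 ⇒ q_{Largo} = 7.325.
Then q_{Nadir} = 9.4875 − 0.5·7.325 = 5.825.

7.325, 5.825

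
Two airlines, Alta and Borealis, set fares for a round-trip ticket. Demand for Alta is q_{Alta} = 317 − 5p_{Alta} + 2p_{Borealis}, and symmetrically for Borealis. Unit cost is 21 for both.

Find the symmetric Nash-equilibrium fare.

Alta's profit: π = (p_{Alta} − 21)(317 − 5p_{Alta} + 2p_{Borealis}).
∂π/∂p_{Alta} = 422 − 10p_{Alta} + 2p_{Borealis} = 0 ⇒ p_{Alta} = 42.2 + 0.2p_{Borealis}.
By symmetry p_{Borealis} = p_{Alta}; substituting into the reaction function, 0.8p_{Alta} = 42.2 and p_{Alta} = 52.75.

52.75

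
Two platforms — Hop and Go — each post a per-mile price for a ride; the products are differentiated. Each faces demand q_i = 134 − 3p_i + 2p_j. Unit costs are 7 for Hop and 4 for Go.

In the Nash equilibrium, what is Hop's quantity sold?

Hop's profit: π = (p_{Hop} − 7)(134 − 3p_{Hop} + 2p_{Go}).
∂π/∂p_{Hop} = 155 − 6p_{Hop} + 2p_{Go} = 0 ⇒ p_{Hop} = 155/6 + (1/3)p_{Go}.
Similarly p_{Go} = 73/3 + (1/3)p_{Hop}.
Substituting the second reaction function into the first: p_{Hop} = 155/6 + (1/3)(73/3 + (1/3)p_{Hop}), which gives (8/9)p_{Hop} = 611/18 ⇒ p_{Hop} = 38.1875.
Then p_{Go} = 73/3 + (1/3)·38.1875 = 37.0625.
q_{Hop} = 134 − 3·38.1875 + 2·37.0625 = 93.5625.

93.5625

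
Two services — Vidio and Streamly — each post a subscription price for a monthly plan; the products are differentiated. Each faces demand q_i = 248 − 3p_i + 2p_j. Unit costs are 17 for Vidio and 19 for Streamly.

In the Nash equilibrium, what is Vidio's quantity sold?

Vidio's profit: π = (p_{Vidio} − 17)(248 − 3p_{Vidio} + 2p_{Streamly}).
∂π/∂p_{Vidio} = 299 − 6p_{Vidio} + 2p_{Streamly} = 0 ⇒ p_{Vidio} = 299/6 + (1/3)p_{Streamly}.
Similarly p_{Streamly} = 305/6 + (1/3)p_{Vidio}.
Plugging p_{Streamly} into Vidio's best response: p_{Vidio} = 299/6 + (1/3)(305/6 + (1/3)p_{Vidio}) ⇒ (8/9)p_{Vidio} = 601/9, so p_{Vidio} = 75.125.
Then p_{Streamly} = 305/6 + (1/3)·75.125 = 75.875.
q_{Vidio} = 248 − 3·75.125 + 2·75.875 = 174.375.

174.375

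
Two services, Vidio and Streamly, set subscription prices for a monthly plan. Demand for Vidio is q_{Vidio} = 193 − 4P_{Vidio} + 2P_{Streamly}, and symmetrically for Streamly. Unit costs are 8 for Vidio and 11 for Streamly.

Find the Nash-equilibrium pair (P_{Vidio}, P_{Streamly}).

Vidio's profit: π = (P_{Vidio} − 8)(193 − 4P_{Vidio} + 2P_{Streamly}).
∂π/∂P_{Vidio} = 225 − 8P_{Vidio} + 2P_{Streamly} = 0 ⇒ P_{Vidio} = 28.125 + 0.25P_{Streamly}.
Similarly P_{Streamly} = 29.625 + 0.25P_{Vidio}.
Substituting the second reaction function into the first: P_{Vidio} = 28.125 + 0.25(29.625 + 0.25P_{Vidio}), which gives 0.9375P_{Vidio} = 1137/32 ⇒ P_{Vidio} = 37.9.
Then P_{Streamly} = 29.625 + 0.25·37.9 = 39.1.

37.9, 39.1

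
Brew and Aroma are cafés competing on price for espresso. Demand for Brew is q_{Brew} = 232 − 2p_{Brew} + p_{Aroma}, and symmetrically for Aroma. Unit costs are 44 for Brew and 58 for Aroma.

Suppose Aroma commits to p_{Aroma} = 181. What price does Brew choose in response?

Brew's profit: π = (p_{Brew} − 44)(232 − 2p_{Brew} + p_{Aroma}).
∂π/∂p_{Brew} = 320 − 4p_{Brew} + p_{Aroma} = 0 ⇒ p_{Brew} = 80 + 0.25p_{Aroma}.
At p_{Aroma} = 181: p_{Brew} = 80 + 0.25·181 = 125.25.

125.25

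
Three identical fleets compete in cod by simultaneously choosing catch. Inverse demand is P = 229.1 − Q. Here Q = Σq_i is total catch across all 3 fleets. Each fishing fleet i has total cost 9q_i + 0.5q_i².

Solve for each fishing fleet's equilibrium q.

A representative fishing fleet's profit is π_i = q_i(229.1 − Q) − 9q_i − 0.5q_i², with Q = q_i + Σ_{j≠i} q_j.
First-order condition: 220.1 − 3q_i − Σ_{j≠i} q_j = 0.
With identical fishing fleets, set every q_j = q: then 220.1 − 3q − 2q = 0, i.e. q = 220.1/5 = 44.02.

44.02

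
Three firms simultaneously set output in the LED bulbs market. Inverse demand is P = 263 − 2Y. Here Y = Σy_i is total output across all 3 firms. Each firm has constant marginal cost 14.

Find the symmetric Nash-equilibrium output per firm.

A representative firm's profit is π_i = y_i(263 − 2Y) − 14y_i, with Y = y_i + Σ_{j≠i} y_j.
First-order condition: 249 − 4y_i − 2Σ_{j≠i} y_j = 0.
In a symmetric equilibrium every firm chooses the same y, so Σ_{j≠i} y_j = 2y. The condition becomes 249 − 8y = 0, giving y = 249/8 = 31.125.

31.125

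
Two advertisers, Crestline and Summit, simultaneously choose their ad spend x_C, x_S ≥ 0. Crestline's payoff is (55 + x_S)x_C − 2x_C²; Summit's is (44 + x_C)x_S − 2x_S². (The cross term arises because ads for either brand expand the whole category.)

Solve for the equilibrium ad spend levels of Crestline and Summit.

Expanding Crestline's payoff: 55x_C + x_Sx_C − 2x_C².
∂π/∂x_C = 55 + x_S − 4x_C = 0, so x_C = 13.75 + 0.25x_S.
Likewise for Summit: x_S = 11 + 0.25x_C.
Plugging x_S into Crestline's best response: x_C = 13.75 + 0.25(11 + 0.25x_C) ⇒ 0.9375x_C = 16.5, so x_C = 17.6.
Then x_S = 11 + 0.25·17.6 = 15.4.

17.6, 15.4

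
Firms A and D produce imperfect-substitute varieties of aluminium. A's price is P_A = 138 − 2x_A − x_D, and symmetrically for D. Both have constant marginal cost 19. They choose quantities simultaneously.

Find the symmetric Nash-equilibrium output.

23.8

Firm A's profit: π = x_A(138 − 2x_A − x_D) − 19x_A.
∂π/∂x_A = 119 − 4x_A − x_D = 0 ⇒ x_A = 29.75 − 0.25x_D.
Setting x_A = x_D in the reaction function: x_A = 29.75 − 0.25x_A, so x_A = 29.75 / 1.25 = 23.8.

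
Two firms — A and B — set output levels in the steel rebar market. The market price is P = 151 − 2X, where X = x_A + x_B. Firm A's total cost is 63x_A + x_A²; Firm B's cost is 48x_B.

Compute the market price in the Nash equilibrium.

Firm A's profit: π = x_A(151 − 2(x_A + x_B)) − 63x_A − x_A².
∂π/∂x_A = 88 − 6x_A − 2x_B = 0, so x_A = 44/3 − (1/3)x_B.
For B: ∂π/∂x_B = 103 − 4x_B − 2x_A = 0 ⇒ x_B = 25.75 − 0.5x_A.
Substituting the second reaction function into the first: x_A = 44/3 − (1/3)(25.75 − 0.5x_A), which gives (5/6)x_A = 73/12 ⇒ x_A = 7.3.
Then x_B = 25.75 − 0.5·7.3 = 22.1.
Equilibrium price: P = 151 − 2·29.4 = 92.2.

92.2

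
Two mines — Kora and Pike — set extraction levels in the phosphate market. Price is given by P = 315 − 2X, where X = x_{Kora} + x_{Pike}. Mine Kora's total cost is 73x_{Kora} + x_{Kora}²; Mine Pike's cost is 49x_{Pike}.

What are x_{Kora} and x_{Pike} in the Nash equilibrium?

Mine Kora's profit: π = x_{Kora}(315 − 2(x_{Kora} + x_{Pike})) − 73x_{Kora} − x_{Kora}².
∂π/∂x_{Kora} = 242 − 6x_{Kora} − 2x_{Pike} = 0, so x_{Kora} = 121/3 − (1/3)x_{Pike}.
For Pike: ∂π/∂x_{Pike} = 266 − 4x_{Pike} − 2x_{Kora} = 0 ⇒ x_{Pike} = 66.5 − 0.5x_{Kora}.
Solving the two reaction functions simultaneously: (1 − (−1/3)(−0.5))x_{Kora} = 121/3 − (1/3)·66.5, so (5/6)x_{Kora} = 109/6 and x_{Kora} = 21.8.
Then x_{Pike} = 66.5 − 0.5·21.8 = 55.6.

21.8, 55.6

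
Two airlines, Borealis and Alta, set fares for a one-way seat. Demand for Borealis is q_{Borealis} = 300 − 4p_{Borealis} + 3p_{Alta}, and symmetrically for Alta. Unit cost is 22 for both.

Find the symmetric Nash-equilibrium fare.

Borealis's profit: π = (p_{Borealis} − 22)(300 − 4p_{Borealis} + 3p_{Alta}).
∂π/∂p_{Borealis} = 388 − 8p_{Borealis} + 3p_{Alta} = 0 ⇒ p_{Borealis} = 48.5 + 0.375p_{Alta}.
Setting p_{Borealis} = p_{Alta} in the reaction function: p_{Borealis} = 48.5 + 0.375p_{Borealis}, so p_{Borealis} = 48.5 / 0.625 = 77.6.

77.6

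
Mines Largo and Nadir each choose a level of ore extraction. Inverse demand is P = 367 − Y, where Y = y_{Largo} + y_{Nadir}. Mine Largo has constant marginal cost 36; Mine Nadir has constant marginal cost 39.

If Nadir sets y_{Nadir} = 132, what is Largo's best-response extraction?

99.5

Mine Largo's profit: π = y_{Largo}(367 − (y_{Largo} + y_{Nadir})) − 36y_{Largo}.
∂π/∂y_{Largo} = 331 − 2y_{Largo} − y_{Nadir} = 0, so y_{Largo} = 165.5 − 0.5y_{Nadir}.
At y_{Nadir} = 132: y_{Largo} = 165.5 − 0.5·132 = 99.5.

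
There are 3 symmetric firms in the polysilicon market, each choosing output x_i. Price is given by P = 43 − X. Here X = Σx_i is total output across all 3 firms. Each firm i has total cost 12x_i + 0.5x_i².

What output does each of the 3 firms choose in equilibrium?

6.2

A representative firm's profit is π_i = x_i(43 − X) − 12x_i − 0.5x_i², with X = x_i + Σ_{j≠i} x_j.
First-order condition: 31 − 3x_i − Σ_{j≠i} x_j = 0.
In a symmetric equilibrium every firm chooses the same x, so Σ_{j≠i} x_j = 2x. The condition becomes 31 − 5x = 0, giving x = 31/5 = 6.2.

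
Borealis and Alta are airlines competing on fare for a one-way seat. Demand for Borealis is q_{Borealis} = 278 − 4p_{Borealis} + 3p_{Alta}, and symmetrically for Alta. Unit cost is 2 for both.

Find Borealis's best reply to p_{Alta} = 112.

Borealis's profit: π = (p_{Borealis} − 2)(278 − 4p_{Borealis} + 3p_{Alta}).
∂π/∂p_{Borealis} = 286 − 8p_{Borealis} + 3p_{Alta} = 0 ⇒ p_{Borealis} = 35.75 + 0.375p_{Alta}.
At p_{Alta} = 112: p_{Borealis} = 35.75 + 0.375·112 = 77.75.

77.75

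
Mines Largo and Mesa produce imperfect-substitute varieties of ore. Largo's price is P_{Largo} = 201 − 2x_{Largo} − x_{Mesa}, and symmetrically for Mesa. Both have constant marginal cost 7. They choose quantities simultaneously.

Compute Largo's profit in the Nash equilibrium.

Mine Largo's profit: π = x_{Largo}(201 − 2x_{Largo} − x_{Mesa}) − 7x_{Largo}.
∂π/∂x_{Largo} = 194 − 4x_{Largo} − x_{Mesa} = 0 ⇒ x_{Largo} = 48.5 − 0.25x_{Mesa}.
The game is symmetric, so in equilibrium x_{Mesa} = x_{Largo}: the reaction function gives 1.25x_{Largo} = 48.5, hence x_{Largo} = 38.8.
P_{Largo} = 201 − 2·38.8 − 38.8 = 84.6.
Profit = (84.6 − 7)·38.8 = 3010.88.

3010.88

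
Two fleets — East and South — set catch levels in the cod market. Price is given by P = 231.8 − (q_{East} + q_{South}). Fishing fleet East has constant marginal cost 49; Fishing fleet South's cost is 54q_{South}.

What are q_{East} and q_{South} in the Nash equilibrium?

Fishing fleet East's profit: π = q_{East}(231.8 − (q_{East} + q_{South})) − 49q_{East}.
∂π/∂q_{East} = 182.8 − 2q_{East} − q_{South} = 0, so q_{East} = 91.4 − 0.5q_{South}.
By the same steps for South: q_{South} = 88.9 − 0.5q_{East}.
Solving the two reaction functions simultaneously: (1 − (−0.5)(−0.5))q_{East} = 91.4 − 0.5·88.9, so 0.75q_{East} = 46.95 and q_{East} = 62.6.
Then q_{South} = 88.9 − 0.5·62.6 = 57.6.

62.6, 57.6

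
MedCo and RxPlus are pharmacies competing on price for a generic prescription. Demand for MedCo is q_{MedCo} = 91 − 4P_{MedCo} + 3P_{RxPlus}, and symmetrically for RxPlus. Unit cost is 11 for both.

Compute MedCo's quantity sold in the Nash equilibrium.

MedCo's profit: π = (P_{MedCo} − 11)(91 − 4P_{MedCo} + 3P_{RxPlus}).
∂π/∂P_{MedCo} = 135 − 8P_{MedCo} + 3P_{RxPlus} = 0 ⇒ P_{MedCo} = 16.875 + 0.375P_{RxPlus}.
By symmetry P_{RxPlus} = P_{MedCo}; substituting into the reaction function, 0.625P_{MedCo} = 16.875 and P_{MedCo} = 27.
q_{MedCo} = 91 − 4·27 + 3·27 = 64.

64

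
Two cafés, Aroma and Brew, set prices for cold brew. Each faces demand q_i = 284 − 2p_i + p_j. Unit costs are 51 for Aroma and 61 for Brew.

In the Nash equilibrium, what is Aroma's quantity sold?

Aroma's profit: π = (p_{Aroma} − 51)(284 − 2p_{Aroma} + p_{Brew}).
∂π/∂p_{Aroma} = 386 − 4p_{Aroma} + p_{Brew} = 0 ⇒ p_{Aroma} = 96.5 + 0.25p_{Brew}.
Similarly p_{Brew} = 101.5 + 0.25p_{Aroma}.
Solving the two reaction functions simultaneously: (1 − (0.25)(0.25))p_{Aroma} = 96.5 + 0.25·101.5, so 0.9375p_{Aroma} = 121.875 and p_{Aroma} = 130.
Then p_{Brew} = 101.5 + 0.25·130 = 134.
q_{Aroma} = 284 − 2·130 + 134 = 158.

158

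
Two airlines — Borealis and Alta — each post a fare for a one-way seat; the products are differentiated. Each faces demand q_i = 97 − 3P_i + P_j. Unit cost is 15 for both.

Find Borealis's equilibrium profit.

Borealis's profit: π = (P_{Borealis} − 15)(97 − 3P_{Borealis} + P_{Alta}).
∂π/∂P_{Borealis} = 142 − 6P_{Borealis} + P_{Alta} = 0 ⇒ P_{Borealis} = 71/3 + (1/6)P_{Alta}.
Setting P_{Borealis} = P_{Alta} in the reaction function: P_{Borealis} = 71/3 + (1/6)P_{Borealis}, so P_{Borealis} = (71/3) / (5/6) = 28.4.
q_{Borealis} = 97 − 3·28.4 + 28.4 = 40.2.
Profit = (28.4 − 15)·40.2 = 538.68.

538.68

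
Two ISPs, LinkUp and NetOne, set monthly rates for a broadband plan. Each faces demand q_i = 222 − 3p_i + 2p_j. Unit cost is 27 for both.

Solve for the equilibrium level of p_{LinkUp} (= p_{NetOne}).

LinkUp's profit: π = (p_{LinkUp} − 27)(222 − 3p_{LinkUp} + 2p_{NetOne}).
∂π/∂p_{LinkUp} = 303 − 6p_{LinkUp} + 2p_{NetOne} = 0 ⇒ p_{LinkUp} = 50.5 + (1/3)p_{NetOne}.
Setting p_{LinkUp} = p_{NetOne} in the reaction function: p_{LinkUp} = 50.5 + (1/3)p_{LinkUp}, so p_{LinkUp} = 50.5 / (2/3) = 75.75.

75.75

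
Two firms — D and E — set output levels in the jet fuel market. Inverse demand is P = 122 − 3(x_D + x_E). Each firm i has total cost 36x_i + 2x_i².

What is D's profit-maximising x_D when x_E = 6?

6.8

Firm D's profit: π = x_D(122 − 3(x_D + x_E)) − 36x_D − 2x_D².
∂π/∂x_D = 86 − 10x_D − 3x_E = 0, so x_D = 8.6 − 0.3x_E.
At x_E = 6: x_D = 8.6 − 0.3·6 = 6.8.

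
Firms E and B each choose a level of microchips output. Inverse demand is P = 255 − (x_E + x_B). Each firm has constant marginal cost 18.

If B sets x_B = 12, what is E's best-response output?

Firm E's profit: π = x_E(255 − (x_E + x_B)) − 18x_E.
∂π/∂x_E = 237 − 2x_E − x_B = 0, so x_E = 118.5 − 0.5x_B.
At x_B = 12: x_E = 118.5 − 0.5·12 = 112.5.

112.5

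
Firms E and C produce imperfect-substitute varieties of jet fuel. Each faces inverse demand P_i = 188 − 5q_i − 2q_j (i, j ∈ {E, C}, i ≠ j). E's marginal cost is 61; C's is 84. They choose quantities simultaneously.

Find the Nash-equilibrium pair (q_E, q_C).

11.0625, 8.1875

Firm E's profit: π = q_E(188 − 5q_E − 2q_C) − 61q_E.
∂π/∂q_E = 127 − 10q_E − 2q_C = 0 ⇒ q_E = 12.7 − 0.2q_C.
Similarly q_C = 10.4 − 0.2q_E.
Plugging q_C into E's best response: q_E = 12.7 − 0.2(10.4 − 0.2q_E) ⇒ 0.96q_E = 10.62, so q_E = 11.0625.
Then q_C = 10.4 − 0.2·11.0625 = 8.1875.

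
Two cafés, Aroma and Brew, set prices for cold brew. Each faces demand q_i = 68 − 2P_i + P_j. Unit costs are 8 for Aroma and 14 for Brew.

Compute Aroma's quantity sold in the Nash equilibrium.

41.6

Aroma's profit: π = (P_{Aroma} − 8)(68 − 2P_{Aroma} + P_{Brew}).
∂π/∂P_{Aroma} = 84 − 4P_{Aroma} + P_{Brew} = 0 ⇒ P_{Aroma} = 21 + 0.25P_{Brew}.
Similarly P_{Brew} = 24 + 0.25P_{Aroma}.
Solving the two reaction functions simultaneously: (1 − (0.25)(0.25))P_{Aroma} = 21 + 0.25·24, so 0.9375P_{Aroma} = 27 and P_{Aroma} = 28.8.
Then P_{Brew} = 24 + 0.25·28.8 = 31.2.
q_{Aroma} = 68 − 2·28.8 + 31.2 = 41.6.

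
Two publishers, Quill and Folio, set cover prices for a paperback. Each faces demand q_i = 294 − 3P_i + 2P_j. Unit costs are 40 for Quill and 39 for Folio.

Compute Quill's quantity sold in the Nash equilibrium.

189.9375

Quill's profit: π = (P_{Quill} − 40)(294 − 3P_{Quill} + 2P_{Folio}).
∂π/∂P_{Quill} = 414 − 6P_{Quill} + 2P_{Folio} = 0 ⇒ P_{Quill} = 69 + (1/3)P_{Folio}.
Similarly P_{Folio} = 68.5 + (1/3)P_{Quill}.
Solving the two reaction functions simultaneously: (1 − (1/3)(1/3))P_{Quill} = 69 + (1/3)·68.5, so (8/9)P_{Quill} = 551/6 and P_{Quill} = 103.3125.
Then P_{Folio} = 68.5 + (1/3)·103.3125 = 102.9375.
q_{Quill} = 294 − 3·103.3125 + 2·102.9375 = 189.9375.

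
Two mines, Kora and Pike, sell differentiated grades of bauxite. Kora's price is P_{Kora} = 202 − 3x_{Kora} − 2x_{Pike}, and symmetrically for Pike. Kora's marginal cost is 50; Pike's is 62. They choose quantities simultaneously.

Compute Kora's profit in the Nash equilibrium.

1170.1875

Mine Kora's profit: π = x_{Kora}(202 − 3x_{Kora} − 2x_{Pike}) − 50x_{Kora}.
∂π/∂x_{Kora} = 152 − 6x_{Kora} − 2x_{Pike} = 0 ⇒ x_{Kora} = 76/3 − (1/3)x_{Pike}.
Similarly x_{Pike} = 70/3 − (1/3)x_{Kora}.
Substituting the second reaction function into the first: x_{Kora} = 76/3 − (1/3)(70/3 − (1/3)x_{Kora}), which gives (8/9)x_{Kora} = 158/9 ⇒ x_{Kora} = 19.75.
Then x_{Pike} = 70/3 − (1/3)·19.75 = 16.75.
P_{Kora} = 202 − 3·19.75 − 2·16.75 = 109.25.
Profit = (109.25 − 50)·19.75 = 1170.1875.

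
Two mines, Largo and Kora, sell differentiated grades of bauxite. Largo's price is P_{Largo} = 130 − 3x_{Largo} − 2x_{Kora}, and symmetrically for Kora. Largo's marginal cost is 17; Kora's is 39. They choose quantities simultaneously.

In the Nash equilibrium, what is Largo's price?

Mine Largo's profit: π = x_{Largo}(130 − 3x_{Largo} − 2x_{Kora}) − 17x_{Largo}.
∂π/∂x_{Largo} = 113 − 6x_{Largo} − 2x_{Kora} = 0 ⇒ x_{Largo} = 113/6 − (1/3)x_{Kora}.
Similarly x_{Kora} = 91/6 − (1/3)x_{Largo}.
Plugging x_{Kora} into Largo's best response: x_{Largo} = 113/6 − (1/3)(91/6 − (1/3)x_{Largo}) ⇒ (8/9)x_{Largo} = 124/9, so x_{Largo} = 15.5.
Then x_{Kora} = 91/6 − (1/3)·15.5 = 10.
P_{Largo} = 130 − 3·15.5 − 2·10 = 63.5.

63.5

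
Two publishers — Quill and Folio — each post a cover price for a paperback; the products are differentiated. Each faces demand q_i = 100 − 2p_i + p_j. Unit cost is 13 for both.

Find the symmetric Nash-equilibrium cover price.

42

Quill's profit: π = (p_{Quill} − 13)(100 − 2p_{Quill} + p_{Folio}).
∂π/∂p_{Quill} = 126 − 4p_{Quill} + p_{Folio} = 0 ⇒ p_{Quill} = 31.5 + 0.25p_{Folio}.
By symmetry p_{Folio} = p_{Quill}; substituting into the reaction function, 0.75p_{Quill} = 31.5 and p_{Quill} = 42.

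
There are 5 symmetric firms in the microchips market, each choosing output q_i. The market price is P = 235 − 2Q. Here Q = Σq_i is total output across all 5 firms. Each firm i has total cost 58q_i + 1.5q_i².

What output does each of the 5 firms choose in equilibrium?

A representative firm's profit is π_i = q_i(235 − 2Q) − 58q_i − 1.5q_i², with Q = q_i + Σ_{j≠i} q_j.
First-order condition: 177 − 7q_i − 2Σ_{j≠i} q_j = 0.
With identical firms, set every q_j = q: then 177 − 7q − 8q = 0, i.e. q = 177/15 = 11.8.

11.8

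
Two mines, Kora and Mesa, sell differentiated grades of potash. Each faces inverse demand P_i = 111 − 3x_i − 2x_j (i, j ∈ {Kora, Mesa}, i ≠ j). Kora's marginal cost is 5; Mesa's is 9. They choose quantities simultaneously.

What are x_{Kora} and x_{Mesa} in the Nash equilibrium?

13.5, 12.5

Mine Kora's profit: π = x_{Kora}(111 − 3x_{Kora} − 2x_{Mesa}) − 5x_{Kora}.
∂π/∂x_{Kora} = 106 − 6x_{Kora} − 2x_{Mesa} = 0 ⇒ x_{Kora} = 53/3 − (1/3)x_{Mesa}.
Similarly x_{Mesa} = 17 − (1/3)x_{Kora}.
Substituting the second reaction function into the first: x_{Kora} = 53/3 − (1/3)(17 − (1/3)x_{Kora}), which gives (8/9)x_{Kora} = 12 ⇒ x_{Kora} = 13.5.
Then x_{Mesa} = 17 − (1/3)·13.5 = 12.5.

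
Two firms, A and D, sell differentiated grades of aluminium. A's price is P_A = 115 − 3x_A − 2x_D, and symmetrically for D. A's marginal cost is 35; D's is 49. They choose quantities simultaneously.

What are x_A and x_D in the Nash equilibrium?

Firm A's profit: π = x_A(115 − 3x_A − 2x_D) − 35x_A.
∂π/∂x_A = 80 − 6x_A − 2x_D = 0 ⇒ x_A = 40/3 − (1/3)x_D.
Similarly x_D = 11 − (1/3)x_A.
Substituting the second reaction function into the first: x_A = 40/3 − (1/3)(11 − (1/3)x_A), which gives (8/9)x_A = 29/3 ⇒ x_A = 10.875.
Then x_D = 11 − (1/3)·10.875 = 7.375.

10.875, 7.375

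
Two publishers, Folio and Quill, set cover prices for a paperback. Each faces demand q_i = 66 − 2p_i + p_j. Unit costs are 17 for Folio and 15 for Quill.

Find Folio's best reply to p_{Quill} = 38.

Folio's profit: π = (p_{Folio} − 17)(66 − 2p_{Folio} + p_{Quill}).
∂π/∂p_{Folio} = 100 − 4p_{Folio} + p_{Quill} = 0 ⇒ p_{Folio} = 25 + 0.25p_{Quill}.
At p_{Quill} = 38: p_{Folio} = 25 + 0.25·38 = 34.5.

34.5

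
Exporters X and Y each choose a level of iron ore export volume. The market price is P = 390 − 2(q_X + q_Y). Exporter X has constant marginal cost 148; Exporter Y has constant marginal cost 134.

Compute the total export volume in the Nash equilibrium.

83

Exporter X's profit: π = q_X(390 − 2(q_X + q_Y)) − 148q_X.
∂π/∂q_X = 242 − 4q_X − 2q_Y = 0, so q_X = 60.5 − 0.5q_Y.
By the same steps for Y: q_Y = 64 − 0.5q_X.
Substituting the second reaction function into the first: q_X = 60.5 − 0.5(64 − 0.5q_X), which gives 0.75q_X = 28.5 ⇒ q_X = 38.
Then q_Y = 64 − 0.5·38 = 45.
Total export volume: 38 + 45 = 83.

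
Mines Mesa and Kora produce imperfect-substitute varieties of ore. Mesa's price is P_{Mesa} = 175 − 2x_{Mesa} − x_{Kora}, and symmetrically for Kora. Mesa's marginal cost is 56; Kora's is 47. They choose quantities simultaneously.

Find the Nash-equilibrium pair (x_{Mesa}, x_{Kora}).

Mine Mesa's profit: π = x_{Mesa}(175 − 2x_{Mesa} − x_{Kora}) − 56x_{Mesa}.
∂π/∂x_{Mesa} = 119 − 4x_{Mesa} − x_{Kora} = 0 ⇒ x_{Mesa} = 29.75 − 0.25x_{Kora}.
Similarly x_{Kora} = 32 − 0.25x_{Mesa}.
Solving the two reaction functions simultaneously: (1 − (−0.25)(−0.25))x_{Mesa} = 29.75 − 0.25·32, so 0.9375x_{Mesa} = 21.75 and x_{Mesa} = 23.2.
Then x_{Kora} = 32 − 0.25·23.2 = 26.2.

23.2, 26.2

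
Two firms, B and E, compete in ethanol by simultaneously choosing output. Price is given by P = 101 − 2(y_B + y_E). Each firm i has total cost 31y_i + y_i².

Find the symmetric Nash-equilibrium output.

Firm B's profit: π = y_B(101 − 2(y_B + y_E)) − 31y_B − y_B².
∂π/∂y_B = 70 − 6y_B − 2y_E = 0, so y_B = 35/3 − (1/3)y_E.
Setting y_B = y_E in the reaction function: y_B = 35/3 − (1/3)y_B, so y_B = (35/3) / (4/3) = 8.75.

8.75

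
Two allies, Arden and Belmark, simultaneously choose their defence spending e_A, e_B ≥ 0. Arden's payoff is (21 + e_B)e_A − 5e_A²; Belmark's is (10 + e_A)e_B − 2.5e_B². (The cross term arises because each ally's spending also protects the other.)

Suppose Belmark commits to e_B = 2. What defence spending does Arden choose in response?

Expanding Arden's payoff: 21e_A + e_Be_A − 5e_A².
∂π/∂e_A = 21 + e_B − 10e_A = 0, so e_A = 2.1 + 0.1e_B.
At e_B = 2: e_A = 2.1 + 0.1·2 = 2.3.

2.3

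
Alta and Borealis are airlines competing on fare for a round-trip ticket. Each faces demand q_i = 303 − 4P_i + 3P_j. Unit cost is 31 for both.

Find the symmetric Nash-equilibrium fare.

85.4

Alta's profit: π = (P_{Alta} − 31)(303 − 4P_{Alta} + 3P_{Borealis}).
∂π/∂P_{Alta} = 427 − 8P_{Alta} + 3P_{Borealis} = 0 ⇒ P_{Alta} = 53.375 + 0.375P_{Borealis}.
By symmetry P_{Borealis} = P_{Alta}; substituting into the reaction function, 0.625P_{Alta} = 53.375 and P_{Alta} = 85.4.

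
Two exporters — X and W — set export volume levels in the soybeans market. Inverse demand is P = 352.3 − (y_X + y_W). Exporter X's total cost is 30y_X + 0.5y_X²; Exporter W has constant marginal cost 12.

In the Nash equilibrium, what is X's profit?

Exporter X's profit: π = y_X(352.3 − (y_X + y_W)) − 30y_X − 0.5y_X².
∂π/∂y_X = 322.3 − 3y_X − y_W = 0, so y_X = 3223/30 − (1/3)y_W.
For W: ∂π/∂y_W = 340.3 − 2y_W − y_X = 0 ⇒ y_W = 170.15 − 0.5y_X.
Plugging y_W into X's best response: y_X = 3223/30 − (1/3)(170.15 − 0.5y_X) ⇒ (5/6)y_X = 3043/60, so y_X = 60.86.
Then y_W = 170.15 − 0.5·60.86 = 139.72.
Price P = 352.3 − 200.58 = 151.72.
X's profit: (151.72 − 30)·60.86 − 0.5(60.86)² = 5555.9094.

5555.9094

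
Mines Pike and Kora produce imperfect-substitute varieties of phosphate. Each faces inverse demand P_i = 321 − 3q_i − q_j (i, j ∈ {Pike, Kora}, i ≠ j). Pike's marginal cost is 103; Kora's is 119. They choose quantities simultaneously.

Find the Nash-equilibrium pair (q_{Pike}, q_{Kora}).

Mine Pike's profit: π = q_{Pike}(321 − 3q_{Pike} − q_{Kora}) − 103q_{Pike}.
∂π/∂q_{Pike} = 218 − 6q_{Pike} − q_{Kora} = 0 ⇒ q_{Pike} = 109/3 − (1/6)q_{Kora}.
Similarly q_{Kora} = 101/3 − (1/6)q_{Pike}.
Substituting the second reaction function into the first: q_{Pike} = 109/3 − (1/6)(101/3 − (1/6)q_{Pike}), which gives (35/36)q_{Pike} = 553/18 ⇒ q_{Pike} = 31.6.
Then q_{Kora} = 101/3 − (1/6)·31.6 = 28.4.

31.6, 28.4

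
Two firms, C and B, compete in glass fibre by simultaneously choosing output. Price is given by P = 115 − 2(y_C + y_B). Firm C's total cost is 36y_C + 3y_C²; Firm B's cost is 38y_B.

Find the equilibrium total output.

21.5

Firm C's profit: π = y_C(115 − 2(y_C + y_B)) − 36y_C − 3y_C².
∂π/∂y_C = 79 − 10y_C − 2y_B = 0, so y_C = 7.9 − 0.2y_B.
For B: ∂π/∂y_B = 77 − 4y_B − 2y_C = 0 ⇒ y_B = 19.25 − 0.5y_C.
Substituting the second reaction function into the first: y_C = 7.9 − 0.2(19.25 − 0.5y_C), which gives 0.9y_C = 4.05 ⇒ y_C = 4.5.
Then y_B = 19.25 − 0.5·4.5 = 17.
Total output: 4.5 + 17 = 21.5.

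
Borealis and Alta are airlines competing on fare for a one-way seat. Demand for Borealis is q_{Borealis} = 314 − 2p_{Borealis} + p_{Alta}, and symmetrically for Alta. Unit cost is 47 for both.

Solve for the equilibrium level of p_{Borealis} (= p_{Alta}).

136

Borealis's profit: π = (p_{Borealis} − 47)(314 − 2p_{Borealis} + p_{Alta}).
∂π/∂p_{Borealis} = 408 − 4p_{Borealis} + p_{Alta} = 0 ⇒ p_{Borealis} = 102 + 0.25p_{Alta}.
Setting p_{Borealis} = p_{Alta} in the reaction function: p_{Borealis} = 102 + 0.25p_{Borealis}, so p_{Borealis} = 102 / 0.75 = 136.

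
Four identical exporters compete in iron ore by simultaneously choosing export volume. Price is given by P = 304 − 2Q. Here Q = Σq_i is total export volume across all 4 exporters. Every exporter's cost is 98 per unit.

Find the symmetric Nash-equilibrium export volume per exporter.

20.6

A representative exporter's profit is π_i = q_i(304 − 2Q) − 98q_i, with Q = q_i + Σ_{j≠i} q_j.
First-order condition: 206 − 4q_i − 2Σ_{j≠i} q_j = 0.
With identical exporters, set every q_j = q: then 206 − 4q − 6q = 0, i.e. q = 206/10 = 20.6.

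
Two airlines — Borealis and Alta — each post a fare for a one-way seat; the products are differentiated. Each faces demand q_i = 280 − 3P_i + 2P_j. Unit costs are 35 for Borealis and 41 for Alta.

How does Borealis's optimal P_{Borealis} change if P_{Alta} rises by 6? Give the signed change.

2

Borealis's profit: π = (P_{Borealis} − 35)(280 − 3P_{Borealis} + 2P_{Alta}).
∂π/∂P_{Borealis} = 385 − 6P_{Borealis} + 2P_{Alta} = 0 ⇒ P_{Borealis} = 385/6 + (1/3)P_{Alta}.
The reaction-function slope is 1/3, so a 6-unit rise in P_{Alta} moves P_{Borealis} by 1/3 × 6 = 2. Borealis's best response rises — the actions are strategic complements.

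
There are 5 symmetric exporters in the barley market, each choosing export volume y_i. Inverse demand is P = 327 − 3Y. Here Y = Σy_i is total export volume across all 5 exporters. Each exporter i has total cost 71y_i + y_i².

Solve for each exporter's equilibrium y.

A representative exporter's profit is π_i = y_i(327 − 3Y) − 71y_i − y_i², with Y = y_i + Σ_{j≠i} y_j.
First-order condition: 256 − 8y_i − 3Σ_{j≠i} y_j = 0.
With identical exporters, set every y_j = y: then 256 − 8y − 12y = 0, i.e. y = 256/20 = 12.8.

12.8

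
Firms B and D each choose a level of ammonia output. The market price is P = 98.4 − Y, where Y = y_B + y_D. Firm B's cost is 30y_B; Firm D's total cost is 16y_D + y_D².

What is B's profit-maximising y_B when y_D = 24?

22.2

Firm B's profit: π = y_B(98.4 − (y_B + y_D)) − 30y_B.
∂π/∂y_B = 68.4 − 2y_B − y_D = 0, so y_B = 34.2 − 0.5y_D.
At y_D = 24: y_B = 34.2 − 0.5·24 = 22.2.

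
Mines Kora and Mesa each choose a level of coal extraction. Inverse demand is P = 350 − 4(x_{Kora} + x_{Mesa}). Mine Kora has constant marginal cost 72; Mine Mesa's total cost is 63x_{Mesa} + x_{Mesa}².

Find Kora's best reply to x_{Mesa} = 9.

30.25

Mine Kora's profit: π = x_{Kora}(350 − 4(x_{Kora} + x_{Mesa})) − 72x_{Kora}.
∂π/∂x_{Kora} = 278 − 8x_{Kora} − 4x_{Mesa} = 0, so x_{Kora} = 34.75 − 0.5x_{Mesa}.
At x_{Mesa} = 9: x_{Kora} = 34.75 − 0.5·9 = 30.25.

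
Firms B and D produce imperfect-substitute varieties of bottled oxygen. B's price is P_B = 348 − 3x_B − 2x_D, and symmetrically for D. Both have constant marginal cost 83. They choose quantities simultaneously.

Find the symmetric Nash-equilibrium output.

Firm B's profit: π = x_B(348 − 3x_B − 2x_D) − 83x_B.
∂π/∂x_B = 265 − 6x_B − 2x_D = 0 ⇒ x_B = 265/6 − (1/3)x_D.
The game is symmetric, so in equilibrium x_D = x_B: the reaction function gives (4/3)x_B = 265/6, hence x_B = 33.125.

33.125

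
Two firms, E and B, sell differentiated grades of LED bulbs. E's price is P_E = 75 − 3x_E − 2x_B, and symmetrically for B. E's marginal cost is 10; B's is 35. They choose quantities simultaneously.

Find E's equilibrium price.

Firm E's profit: π = x_E(75 − 3x_E − 2x_B) − 10x_E.
∂π/∂x_E = 65 − 6x_E − 2x_B = 0 ⇒ x_E = 65/6 − (1/3)x_B.
Similarly x_B = 20/3 − (1/3)x_E.
Solving the two reaction functions simultaneously: (1 − (−1/3)(−1/3))x_E = 65/6 − (1/3)·(20/3), so (8/9)x_E = 155/18 and x_E = 9.6875.
Then x_B = 20/3 − (1/3)·9.6875 = 3.4375.
P_E = 75 − 3·9.6875 − 2·3.4375 = 39.0625.

39.0625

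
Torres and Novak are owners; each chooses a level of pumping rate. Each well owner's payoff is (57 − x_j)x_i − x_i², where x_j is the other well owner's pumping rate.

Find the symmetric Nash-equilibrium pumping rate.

Torres's payoff is (57 − x_N)x_T − x_T².
∂π/∂x_T = 57 − x_N − 2x_T = 0, so x_T = 28.5 − 0.5x_N.
Setting x_T = x_N in the reaction function: x_T = 28.5 − 0.5x_T, so x_T = 28.5 / 1.5 = 19.

19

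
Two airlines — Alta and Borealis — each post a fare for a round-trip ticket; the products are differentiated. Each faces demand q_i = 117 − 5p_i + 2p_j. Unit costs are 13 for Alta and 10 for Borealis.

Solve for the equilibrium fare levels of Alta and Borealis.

Alta's profit: π = (p_{Alta} − 13)(117 − 5p_{Alta} + 2p_{Borealis}).
∂π/∂p_{Alta} = 182 − 10p_{Alta} + 2p_{Borealis} = 0 ⇒ p_{Alta} = 18.2 + 0.2p_{Borealis}.
Similarly p_{Borealis} = 16.7 + 0.2p_{Alta}.
Plugging p_{Borealis} into Alta's best response: p_{Alta} = 18.2 + 0.2(16.7 + 0.2p_{Alta}) ⇒ 0.96p_{Alta} = 21.54, so p_{Alta} = 22.4375.
Then p_{Borealis} = 16.7 + 0.2·22.4375 = 21.1875.

22.4375, 21.1875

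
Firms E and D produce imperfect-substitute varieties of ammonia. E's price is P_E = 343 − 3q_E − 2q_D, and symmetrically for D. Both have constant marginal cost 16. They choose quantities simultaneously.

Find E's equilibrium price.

Firm E's profit: π = q_E(343 − 3q_E − 2q_D) − 16q_E.
∂π/∂q_E = 327 − 6q_E − 2q_D = 0 ⇒ q_E = 54.5 − (1/3)q_D.
Setting q_E = q_D in the reaction function: q_E = 54.5 − (1/3)q_E, so q_E = 54.5 / (4/3) = 40.875.
P_E = 343 − 3·40.875 − 2·40.875 = 138.625.

138.625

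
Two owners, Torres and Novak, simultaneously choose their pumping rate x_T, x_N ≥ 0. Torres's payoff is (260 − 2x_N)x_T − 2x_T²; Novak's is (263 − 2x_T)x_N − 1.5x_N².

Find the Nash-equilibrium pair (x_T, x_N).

Expanding Torres's payoff: 260x_T − 2x_Nx_T − 2x_T².
∂π/∂x_T = 260 − 2x_N − 4x_T = 0, so x_T = 65 − 0.5x_N.
Likewise for Novak: x_N = 263/3 − (2/3)x_T.
Plugging x_N into Torres's best response: x_T = 65 − 0.5(263/3 − (2/3)x_T) ⇒ (2/3)x_T = 127/6, so x_T = 31.75.
Then x_N = 263/3 − (2/3)·31.75 = 66.5.

31.75, 66.5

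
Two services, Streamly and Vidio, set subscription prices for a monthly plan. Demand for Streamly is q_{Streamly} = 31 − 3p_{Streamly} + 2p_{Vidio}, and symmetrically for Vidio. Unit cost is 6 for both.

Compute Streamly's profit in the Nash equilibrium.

Streamly's profit: π = (p_{Streamly} − 6)(31 − 3p_{Streamly} + 2p_{Vidio}).
∂π/∂p_{Streamly} = 49 − 6p_{Streamly} + 2p_{Vidio} = 0 ⇒ p_{Streamly} = 49/6 + (1/3)p_{Vidio}.
Setting p_{Streamly} = p_{Vidio} in the reaction function: p_{Streamly} = 49/6 + (1/3)p_{Streamly}, so p_{Streamly} = (49/6) / (2/3) = 12.25.
q_{Streamly} = 31 − 3·12.25 + 2·12.25 = 18.75.
Profit = (12.25 − 6)·18.75 = 117.1875.

117.1875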